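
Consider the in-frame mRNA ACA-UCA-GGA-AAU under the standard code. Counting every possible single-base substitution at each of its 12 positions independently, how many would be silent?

10

Codon 1 (ACA, Thr): 3 synonymous substitutions.
Codon 2 (UCA, Ser): 3 synonymous substitutions.
Codon 3 (GGA, Gly): 3 synonymous substitutions.
Codon 4 (AAU, Asn): 1 synonymous substitution.
Total: 3 + 3 + 3 + 1 = 10.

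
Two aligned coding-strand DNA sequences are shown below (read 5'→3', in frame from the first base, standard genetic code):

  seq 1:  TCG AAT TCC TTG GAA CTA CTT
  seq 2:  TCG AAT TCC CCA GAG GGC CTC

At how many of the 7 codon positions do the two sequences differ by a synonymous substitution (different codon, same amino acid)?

Codon 1: TCG Ser / TCG Ser — identical.
Codon 2: AAT Asn / AAT Asn — identical.
Codon 3: TCC Ser / TCC Ser — identical.
Codon 4: TTG Leu / CCA Pro — nonsynonymous.
Codon 5: GAA Glu / GAG Glu — synonymous.
Codon 6: CTA Leu / GGC Gly — nonsynonymous.
Codon 7: CTT Leu / CTC Leu — synonymous.
Synonymous differences: 2.

2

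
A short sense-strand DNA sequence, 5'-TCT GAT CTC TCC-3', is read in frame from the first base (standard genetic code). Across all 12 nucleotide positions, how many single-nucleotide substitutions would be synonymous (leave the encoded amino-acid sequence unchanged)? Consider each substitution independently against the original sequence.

10

Codon 1 (TCT, Ser): 3 synonymous substitutions.
Codon 2 (GAT, Asp): 1 synonymous substitution.
Codon 3 (CTC, Leu): 3 synonymous substitutions.
Codon 4 (TCC, Ser): 3 synonymous substitutions.
Total: 3 + 1 + 3 + 3 = 10.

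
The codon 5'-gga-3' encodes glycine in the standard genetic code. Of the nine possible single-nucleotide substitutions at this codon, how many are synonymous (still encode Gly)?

Position 1: none → 0 synonymous.
Position 2: none → 0 synonymous.
Position 3: GGT, GGC, GGG → 3 synonymous.
Total: 0 + 0 + 3 = 3.

3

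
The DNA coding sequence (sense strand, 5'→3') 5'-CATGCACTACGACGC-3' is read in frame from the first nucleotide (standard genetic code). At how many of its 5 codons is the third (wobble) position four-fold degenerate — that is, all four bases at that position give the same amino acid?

4

Codon 1 CAT (His): third position 2-fold.
Codon 2 GCA (Ala): third position 4-fold.
Codon 3 CTA (Leu): third position 4-fold.
Codon 4 CGA (Arg): third position 4-fold.
Codon 5 CGC (Arg): third position 4-fold.
Four-fold degenerate third positions: 4.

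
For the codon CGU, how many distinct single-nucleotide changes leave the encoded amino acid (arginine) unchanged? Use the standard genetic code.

Position 1: none → 0 synonymous.
Position 2: none → 0 synonymous.
Position 3: CGC, CGA, CGG → 3 synonymous.
Total: 0 + 0 + 3 = 3.

3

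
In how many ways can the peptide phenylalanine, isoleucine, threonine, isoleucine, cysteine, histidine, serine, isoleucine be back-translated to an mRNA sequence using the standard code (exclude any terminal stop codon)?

5184

Phe: 2 codons.
Ile: 3 codons.
Thr: 4 codons.
Ile: 3 codons.
Cys: 2 codons.
His: 2 codons.
Ser: 6 codons.
Ile: 3 codons.
2 × 3 × 4 × 3 × 2 × 2 × 6 × 3 = 5184.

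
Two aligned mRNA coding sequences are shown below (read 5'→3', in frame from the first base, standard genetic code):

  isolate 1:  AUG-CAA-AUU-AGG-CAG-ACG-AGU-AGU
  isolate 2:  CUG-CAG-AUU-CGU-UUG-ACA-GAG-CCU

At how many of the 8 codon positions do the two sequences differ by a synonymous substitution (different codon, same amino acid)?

Codon 1: AUG Met / CUG Leu — nonsynonymous.
Codon 2: CAA Gln / CAG Gln — synonymous.
Codon 3: AUU Ile / AUU Ile — identical.
Codon 4: AGG Arg / CGU Arg — synonymous.
Codon 5: CAG Gln / UUG Leu — nonsynonymous.
Codon 6: ACG Thr / ACA Thr — synonymous.
Codon 7: AGU Ser / GAG Glu — nonsynonymous.
Codon 8: AGU Ser / CCU Pro — nonsynonymous.
Synonymous differences: 3.

3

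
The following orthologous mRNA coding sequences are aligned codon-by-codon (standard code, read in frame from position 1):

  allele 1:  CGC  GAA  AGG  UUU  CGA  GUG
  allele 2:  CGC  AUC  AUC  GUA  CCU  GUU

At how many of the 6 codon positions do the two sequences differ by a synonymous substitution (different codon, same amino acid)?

Codon 1: CGC Arg / CGC Arg — identical.
Codon 2: GAA Glu / AUC Ile — nonsynonymous.
Codon 3: AGG Arg / AUC Ile — nonsynonymous.
Codon 4: UUU Phe / GUA Val — nonsynonymous.
Codon 5: CGA Arg / CCU Pro — nonsynonymous.
Codon 6: GUG Val / GUU Val — synonymous.
Synonymous differences: 1.

1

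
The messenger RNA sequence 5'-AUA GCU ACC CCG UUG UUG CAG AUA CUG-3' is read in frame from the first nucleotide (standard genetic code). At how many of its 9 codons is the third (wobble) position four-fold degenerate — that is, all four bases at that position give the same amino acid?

4

Codon 1 AUA (Ile): third position 3-fold.
Codon 2 GCU (Ala): third position 4-fold.
Codon 3 ACC (Thr): third position 4-fold.
Codon 4 CCG (Pro): third position 4-fold.
Codon 5 UUG (Leu): third position 2-fold.
Codon 6 UUG (Leu): third position 2-fold.
Codon 7 CAG (Gln): third position 2-fold.
Codon 8 AUA (Ile): third position 3-fold.
Codon 9 CUG (Leu): third position 4-fold.
Four-fold degenerate third positions: 4.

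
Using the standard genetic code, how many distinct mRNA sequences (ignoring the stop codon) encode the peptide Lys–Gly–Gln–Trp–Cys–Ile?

Lys: 2 codons.
Gly: 4 codons.
Gln: 2 codons.
Trp: 1 codon.
Cys: 2 codons.
Ile: 3 codons.
2 × 4 × 2 × 1 × 2 × 3 = 96.

96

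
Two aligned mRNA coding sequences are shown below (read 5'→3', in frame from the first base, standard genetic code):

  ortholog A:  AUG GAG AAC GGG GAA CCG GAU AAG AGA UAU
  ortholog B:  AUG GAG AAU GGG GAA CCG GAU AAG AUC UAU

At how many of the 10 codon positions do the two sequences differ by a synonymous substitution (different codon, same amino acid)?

1

Codon 1: AUG Met / AUG Met — identical.
Codon 2: GAG Glu / GAG Glu — identical.
Codon 3: AAC Asn / AAU Asn — synonymous.
Codon 4: GGG Gly / GGG Gly — identical.
Codon 5: GAA Glu / GAA Glu — identical.
Codon 6: CCG Pro / CCG Pro — identical.
Codon 7: GAU Asp / GAU Asp — identical.
Codon 8: AAG Lys / AAG Lys — identical.
Codon 9: AGA Arg / AUC Ile — nonsynonymous.
Codon 10: UAU Tyr / UAU Tyr — identical.
Synonymous differences: 1.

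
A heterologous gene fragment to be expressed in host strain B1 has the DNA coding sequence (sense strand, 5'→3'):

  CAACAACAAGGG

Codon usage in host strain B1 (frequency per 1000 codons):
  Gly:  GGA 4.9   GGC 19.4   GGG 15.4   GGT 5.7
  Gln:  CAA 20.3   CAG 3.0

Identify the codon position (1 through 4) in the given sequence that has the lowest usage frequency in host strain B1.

Codon 1 CAA (Gln): 20.3 per 1000.
Codon 2 CAA (Gln): 20.3 per 1000.
Codon 3 CAA (Gln): 20.3 per 1000.
Codon 4 GGG (Gly): 15.4 per 1000.
Lowest frequency is 15.4 at codon 4.

4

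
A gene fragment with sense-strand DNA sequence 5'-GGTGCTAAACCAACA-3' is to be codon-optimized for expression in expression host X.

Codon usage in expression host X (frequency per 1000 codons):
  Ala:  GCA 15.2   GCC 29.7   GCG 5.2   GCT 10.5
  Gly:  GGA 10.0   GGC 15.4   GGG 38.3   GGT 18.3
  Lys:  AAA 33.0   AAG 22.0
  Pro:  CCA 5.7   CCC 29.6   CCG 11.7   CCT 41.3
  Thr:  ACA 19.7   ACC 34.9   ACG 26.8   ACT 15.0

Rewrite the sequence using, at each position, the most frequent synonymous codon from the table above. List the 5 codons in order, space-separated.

GGG GCC AAA CCT ACC

Codon 1 (Gly): best is GGG at 38.3.
Codon 2 (Ala): best is GCC at 29.7.
Codon 3 (Lys): best is AAA at 33.0.
Codon 4 (Pro): best is CCT at 41.3.
Codon 5 (Thr): best is ACC at 34.9.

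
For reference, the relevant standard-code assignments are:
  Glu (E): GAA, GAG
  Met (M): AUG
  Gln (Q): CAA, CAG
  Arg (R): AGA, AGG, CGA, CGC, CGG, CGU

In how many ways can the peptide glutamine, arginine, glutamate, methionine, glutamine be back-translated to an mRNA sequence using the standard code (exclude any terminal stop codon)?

48

Gln: 2 codons.
Arg: 6 codons.
Glu: 2 codons.
Met: 1 codon.
Gln: 2 codons.
2 × 6 × 2 × 1 × 2 = 48.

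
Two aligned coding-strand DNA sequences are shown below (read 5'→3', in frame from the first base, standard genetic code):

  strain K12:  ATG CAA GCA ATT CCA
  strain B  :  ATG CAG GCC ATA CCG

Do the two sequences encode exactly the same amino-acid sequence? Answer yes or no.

yes

Codon 1: ATG Met / ATG Met — identical.
Codon 2: CAA Gln / CAG Gln — synonymous.
Codon 3: GCA Ala / GCC Ala — synonymous.
Codon 4: ATT Ile / ATA Ile — synonymous.
Codon 5: CCA Pro / CCG Pro — synonymous.
Nonsynonymous differences: 0 → same protein.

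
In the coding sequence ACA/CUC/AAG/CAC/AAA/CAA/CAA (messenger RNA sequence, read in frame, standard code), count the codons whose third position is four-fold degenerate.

2

Codon 1 ACA (Thr): third position 4-fold.
Codon 2 CUC (Leu): third position 4-fold.
Codon 3 AAG (Lys): third position 2-fold.
Codon 4 CAC (His): third position 2-fold.
Codon 5 AAA (Lys): third position 2-fold.
Codon 6 CAA (Gln): third position 2-fold.
Codon 7 CAA (Gln): third position 2-fold.
Four-fold degenerate third positions: 2.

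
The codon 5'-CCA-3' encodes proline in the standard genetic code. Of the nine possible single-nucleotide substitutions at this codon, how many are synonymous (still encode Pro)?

3

Position 1: none → 0 synonymous.
Position 2: none → 0 synonymous.
Position 3: CCU, CCC, CCG → 3 synonymous.
Total: 0 + 0 + 3 = 3.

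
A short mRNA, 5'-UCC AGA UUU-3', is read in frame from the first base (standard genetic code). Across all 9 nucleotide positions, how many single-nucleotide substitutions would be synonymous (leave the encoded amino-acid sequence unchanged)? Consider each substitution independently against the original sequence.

6

Codon 1 (UCC, Ser): 3 synonymous substitutions.
Codon 2 (AGA, Arg): 2 synonymous substitutions.
Codon 3 (UUU, Phe): 1 synonymous substitution.
Total: 3 + 2 + 1 = 6.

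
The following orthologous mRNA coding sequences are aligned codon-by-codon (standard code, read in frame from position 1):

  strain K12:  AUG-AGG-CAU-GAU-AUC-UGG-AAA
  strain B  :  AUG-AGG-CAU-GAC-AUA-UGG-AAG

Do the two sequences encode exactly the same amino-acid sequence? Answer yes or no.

Codon 1: AUG Met / AUG Met — identical.
Codon 2: AGG Arg / AGG Arg — identical.
Codon 3: CAU His / CAU His — identical.
Codon 4: GAU Asp / GAC Asp — synonymous.
Codon 5: AUC Ile / AUA Ile — synonymous.
Codon 6: UGG Trp / UGG Trp — identical.
Codon 7: AAA Lys / AAG Lys — synonymous.
Nonsynonymous differences: 0 → same protein.

yes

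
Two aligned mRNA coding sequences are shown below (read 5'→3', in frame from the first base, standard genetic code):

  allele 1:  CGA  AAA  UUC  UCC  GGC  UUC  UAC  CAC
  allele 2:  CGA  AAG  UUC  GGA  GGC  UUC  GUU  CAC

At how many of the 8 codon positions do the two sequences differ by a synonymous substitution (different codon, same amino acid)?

Codon 1: CGA Arg / CGA Arg — identical.
Codon 2: AAA Lys / AAG Lys — synonymous.
Codon 3: UUC Phe / UUC Phe — identical.
Codon 4: UCC Ser / GGA Gly — nonsynonymous.
Codon 5: GGC Gly / GGC Gly — identical.
Codon 6: UUC Phe / UUC Phe — identical.
Codon 7: UAC Tyr / GUU Val — nonsynonymous.
Codon 8: CAC His / CAC His — identical.
Synonymous differences: 1.

1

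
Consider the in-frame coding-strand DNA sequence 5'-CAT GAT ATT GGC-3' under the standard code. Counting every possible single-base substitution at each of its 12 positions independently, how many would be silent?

Codon 1 (CAT, His): 1 synonymous substitution.
Codon 2 (GAT, Asp): 1 synonymous substitution.
Codon 3 (ATT, Ile): 2 synonymous substitutions.
Codon 4 (GGC, Gly): 3 synonymous substitutions.
Total: 1 + 1 + 2 + 3 = 7.

7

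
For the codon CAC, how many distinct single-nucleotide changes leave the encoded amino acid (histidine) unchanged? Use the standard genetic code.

Position 1: none → 0 synonymous.
Position 2: none → 0 synonymous.
Position 3: CAU → 1 synonymous.
Total: 0 + 0 + 1 = 1.

1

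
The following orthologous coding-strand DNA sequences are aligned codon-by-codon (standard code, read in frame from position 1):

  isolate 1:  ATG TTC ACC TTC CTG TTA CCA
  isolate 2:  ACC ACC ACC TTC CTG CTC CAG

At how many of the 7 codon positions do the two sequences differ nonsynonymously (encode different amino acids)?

3

Codon 1: ATG Met / ACC Thr — nonsynonymous.
Codon 2: TTC Phe / ACC Thr — nonsynonymous.
Codon 3: ACC Thr / ACC Thr — identical.
Codon 4: TTC Phe / TTC Phe — identical.
Codon 5: CTG Leu / CTG Leu — identical.
Codon 6: TTA Leu / CTC Leu — synonymous.
Codon 7: CCA Pro / CAG Gln — nonsynonymous.
Nonsynonymous differences: 3.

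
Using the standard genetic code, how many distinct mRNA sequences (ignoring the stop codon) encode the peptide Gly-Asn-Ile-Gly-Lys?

192

Gly: 4 codons.
Asn: 2 codons.
Ile: 3 codons.
Gly: 4 codons.
Lys: 2 codons.
4 × 2 × 3 × 4 × 2 = 192.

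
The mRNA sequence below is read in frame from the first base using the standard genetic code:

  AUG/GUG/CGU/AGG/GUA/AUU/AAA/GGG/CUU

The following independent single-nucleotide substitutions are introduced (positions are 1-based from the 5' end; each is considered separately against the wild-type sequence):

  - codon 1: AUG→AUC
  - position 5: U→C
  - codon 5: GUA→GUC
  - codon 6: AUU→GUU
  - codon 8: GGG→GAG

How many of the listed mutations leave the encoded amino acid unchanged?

1

Codon 1: AUG (Met) → AUC (Ile) — missense.
Codon 2: GUG (Val) → GCG (Ala) — missense.
Codon 5: GUA (Val) → GUC (Val) — synonymous.
Codon 6: AUU (Ile) → GUU (Val) — missense.
Codon 8: GGG (Gly) → GAG (Glu) — missense.
Synonymous: 1 of 5.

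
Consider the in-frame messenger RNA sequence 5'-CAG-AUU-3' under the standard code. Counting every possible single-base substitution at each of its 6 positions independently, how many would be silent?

Codon 1 (CAG, Gln): 1 synonymous substitution.
Codon 2 (AUU, Ile): 2 synonymous substitutions.
Total: 1 + 2 = 3.

3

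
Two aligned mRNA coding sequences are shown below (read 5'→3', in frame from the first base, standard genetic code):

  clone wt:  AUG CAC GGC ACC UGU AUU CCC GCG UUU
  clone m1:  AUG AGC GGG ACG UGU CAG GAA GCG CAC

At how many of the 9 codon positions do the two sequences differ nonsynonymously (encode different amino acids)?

Codon 1: AUG Met / AUG Met — identical.
Codon 2: CAC His / AGC Ser — nonsynonymous.
Codon 3: GGC Gly / GGG Gly — synonymous.
Codon 4: ACC Thr / ACG Thr — synonymous.
Codon 5: UGU Cys / UGU Cys — identical.
Codon 6: AUU Ile / CAG Gln — nonsynonymous.
Codon 7: CCC Pro / GAA Glu — nonsynonymous.
Codon 8: GCG Ala / GCG Ala — identical.
Codon 9: UUU Phe / CAC His — nonsynonymous.
Nonsynonymous differences: 4.

4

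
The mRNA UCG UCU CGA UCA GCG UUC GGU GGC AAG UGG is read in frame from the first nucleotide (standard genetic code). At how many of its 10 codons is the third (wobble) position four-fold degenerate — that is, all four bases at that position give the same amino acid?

Codon 1 UCG (Ser): third position 4-fold.
Codon 2 UCU (Ser): third position 4-fold.
Codon 3 CGA (Arg): third position 4-fold.
Codon 4 UCA (Ser): third position 4-fold.
Codon 5 GCG (Ala): third position 4-fold.
Codon 6 UUC (Phe): third position 2-fold.
Codon 7 GGU (Gly): third position 4-fold.
Codon 8 GGC (Gly): third position 4-fold.
Codon 9 AAG (Lys): third position 2-fold.
Codon 10 UGG (Trp): third position 1-fold.
Four-fold degenerate third positions: 7.

7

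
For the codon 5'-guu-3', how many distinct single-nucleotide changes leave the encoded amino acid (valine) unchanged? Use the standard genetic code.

3

Position 1: none → 0 synonymous.
Position 2: none → 0 synonymous.
Position 3: GUC, GUA, GUG → 3 synonymous.
Total: 0 + 0 + 3 = 3.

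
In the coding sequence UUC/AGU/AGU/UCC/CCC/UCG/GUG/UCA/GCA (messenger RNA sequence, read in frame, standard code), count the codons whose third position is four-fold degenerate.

Codon 1 UUC (Phe): third position 2-fold.
Codon 2 AGU (Ser): third position 2-fold.
Codon 3 AGU (Ser): third position 2-fold.
Codon 4 UCC (Ser): third position 4-fold.
Codon 5 CCC (Pro): third position 4-fold.
Codon 6 UCG (Ser): third position 4-fold.
Codon 7 GUG (Val): third position 4-fold.
Codon 8 UCA (Ser): third position 4-fold.
Codon 9 GCA (Ala): third position 4-fold.
Four-fold degenerate third positions: 6.

6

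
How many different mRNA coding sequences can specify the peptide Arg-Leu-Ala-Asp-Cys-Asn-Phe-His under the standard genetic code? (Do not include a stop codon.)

4608

Arg: 6 codons.
Leu: 6 codons.
Ala: 4 codons.
Asp: 2 codons.
Cys: 2 codons.
Asn: 2 codons.
Phe: 2 codons.
His: 2 codons.
6 × 6 × 4 × 2 × 2 × 2 × 2 × 2 = 4608.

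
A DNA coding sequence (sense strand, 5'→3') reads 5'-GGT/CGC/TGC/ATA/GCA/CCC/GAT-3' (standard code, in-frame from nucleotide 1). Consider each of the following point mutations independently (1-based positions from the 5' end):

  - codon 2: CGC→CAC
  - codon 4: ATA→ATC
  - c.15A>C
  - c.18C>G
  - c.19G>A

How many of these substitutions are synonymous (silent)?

3

Codon 2: CGC (Arg) → CAC (His) — missense.
Codon 4: ATA (Ile) → ATC (Ile) — synonymous.
Codon 5: GCA (Ala) → GCC (Ala) — synonymous.
Codon 6: CCC (Pro) → CCG (Pro) — synonymous.
Codon 7: GAT (Asp) → AAT (Asn) — missense.
Synonymous: 3 of 5.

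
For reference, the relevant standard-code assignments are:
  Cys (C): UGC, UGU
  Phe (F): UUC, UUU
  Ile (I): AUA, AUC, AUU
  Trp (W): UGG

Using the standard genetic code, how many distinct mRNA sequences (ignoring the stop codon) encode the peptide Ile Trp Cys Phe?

Ile: 3 codons.
Trp: 1 codon.
Cys: 2 codons.
Phe: 2 codons.
3 × 1 × 2 × 2 = 12.

12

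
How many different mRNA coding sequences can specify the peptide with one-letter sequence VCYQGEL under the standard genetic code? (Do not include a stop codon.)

Val: 4 codons.
Cys: 2 codons.
Tyr: 2 codons.
Gln: 2 codons.
Gly: 4 codons.
Glu: 2 codons.
Leu: 6 codons.
4 × 2 × 2 × 2 × 4 × 2 × 6 = 1536.

1536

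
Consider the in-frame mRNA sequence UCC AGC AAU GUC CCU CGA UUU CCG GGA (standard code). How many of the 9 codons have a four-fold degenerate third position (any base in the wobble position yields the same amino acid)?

Codon 1 UCC (Ser): third position 4-fold.
Codon 2 AGC (Ser): third position 2-fold.
Codon 3 AAU (Asn): third position 2-fold.
Codon 4 GUC (Val): third position 4-fold.
Codon 5 CCU (Pro): third position 4-fold.
Codon 6 CGA (Arg): third position 4-fold.
Codon 7 UUU (Phe): third position 2-fold.
Codon 8 CCG (Pro): third position 4-fold.
Codon 9 GGA (Gly): third position 4-fold.
Four-fold degenerate third positions: 6.

6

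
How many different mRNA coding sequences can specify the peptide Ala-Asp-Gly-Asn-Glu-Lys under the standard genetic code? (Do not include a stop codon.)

256

Ala: 4 codons.
Asp: 2 codons.
Gly: 4 codons.
Asn: 2 codons.
Glu: 2 codons.
Lys: 2 codons.
4 × 2 × 4 × 2 × 2 × 2 = 256.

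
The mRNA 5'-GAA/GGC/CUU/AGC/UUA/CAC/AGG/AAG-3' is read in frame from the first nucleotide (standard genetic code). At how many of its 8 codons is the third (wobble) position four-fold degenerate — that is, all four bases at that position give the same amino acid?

Codon 1 GAA (Glu): third position 2-fold.
Codon 2 GGC (Gly): third position 4-fold.
Codon 3 CUU (Leu): third position 4-fold.
Codon 4 AGC (Ser): third position 2-fold.
Codon 5 UUA (Leu): third position 2-fold.
Codon 6 CAC (His): third position 2-fold.
Codon 7 AGG (Arg): third position 2-fold.
Codon 8 AAG (Lys): third position 2-fold.
Four-fold degenerate third positions: 2.

2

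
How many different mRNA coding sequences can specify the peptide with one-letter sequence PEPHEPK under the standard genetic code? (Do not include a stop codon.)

Pro: 4 codons.
Glu: 2 codons.
Pro: 4 codons.
His: 2 codons.
Glu: 2 codons.
Pro: 4 codons.
Lys: 2 codons.
4 × 2 × 4 × 2 × 2 × 4 × 2 = 1024.

1024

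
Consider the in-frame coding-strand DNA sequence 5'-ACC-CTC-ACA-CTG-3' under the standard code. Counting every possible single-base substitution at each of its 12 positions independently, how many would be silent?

Codon 1 (ACC, Thr): 3 synonymous substitutions.
Codon 2 (CTC, Leu): 3 synonymous substitutions.
Codon 3 (ACA, Thr): 3 synonymous substitutions.
Codon 4 (CTG, Leu): 4 synonymous substitutions.
Total: 3 + 3 + 3 + 4 = 13.

13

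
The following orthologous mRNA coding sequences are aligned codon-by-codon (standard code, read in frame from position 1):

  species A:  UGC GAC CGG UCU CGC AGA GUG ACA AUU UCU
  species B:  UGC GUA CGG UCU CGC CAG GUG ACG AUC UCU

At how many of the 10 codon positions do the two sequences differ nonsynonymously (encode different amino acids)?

Codon 1: UGC Cys / UGC Cys — identical.
Codon 2: GAC Asp / GUA Val — nonsynonymous.
Codon 3: CGG Arg / CGG Arg — identical.
Codon 4: UCU Ser / UCU Ser — identical.
Codon 5: CGC Arg / CGC Arg — identical.
Codon 6: AGA Arg / CAG Gln — nonsynonymous.
Codon 7: GUG Val / GUG Val — identical.
Codon 8: ACA Thr / ACG Thr — synonymous.
Codon 9: AUU Ile / AUC Ile — synonymous.
Codon 10: UCU Ser / UCU Ser — identical.
Nonsynonymous differences: 2.

2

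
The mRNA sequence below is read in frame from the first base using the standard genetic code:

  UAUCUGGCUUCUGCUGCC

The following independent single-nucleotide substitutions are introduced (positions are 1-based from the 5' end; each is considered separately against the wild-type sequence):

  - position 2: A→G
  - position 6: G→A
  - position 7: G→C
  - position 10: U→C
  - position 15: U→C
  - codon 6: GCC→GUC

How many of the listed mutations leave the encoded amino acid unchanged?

Codon 1: UAU (Tyr) → UGU (Cys) — missense.
Codon 2: CUG (Leu) → CUA (Leu) — synonymous.
Codon 3: GCU (Ala) → CCU (Pro) — missense.
Codon 4: UCU (Ser) → CCU (Pro) — missense.
Codon 5: GCU (Ala) → GCC (Ala) — synonymous.
Codon 6: GCC (Ala) → GUC (Val) — missense.
Synonymous: 2 of 6.

2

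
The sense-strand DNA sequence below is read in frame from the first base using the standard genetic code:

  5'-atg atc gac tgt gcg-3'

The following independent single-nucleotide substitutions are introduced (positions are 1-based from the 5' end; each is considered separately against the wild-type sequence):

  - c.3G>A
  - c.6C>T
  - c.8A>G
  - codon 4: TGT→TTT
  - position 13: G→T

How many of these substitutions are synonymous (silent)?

Codon 1: ATG (Met) → ATA (Ile) — missense.
Codon 2: ATC (Ile) → ATT (Ile) — synonymous.
Codon 3: GAC (Asp) → GGC (Gly) — missense.
Codon 4: TGT (Cys) → TTT (Phe) — missense.
Codon 5: GCG (Ala) → TCG (Ser) — missense.
Synonymous: 1 of 5.

1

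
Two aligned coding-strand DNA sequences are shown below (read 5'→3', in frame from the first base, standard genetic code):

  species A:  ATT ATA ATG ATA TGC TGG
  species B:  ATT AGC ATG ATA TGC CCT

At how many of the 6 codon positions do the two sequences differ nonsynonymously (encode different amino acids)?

2

Codon 1: ATT Ile / ATT Ile — identical.
Codon 2: ATA Ile / AGC Ser — nonsynonymous.
Codon 3: ATG Met / ATG Met — identical.
Codon 4: ATA Ile / ATA Ile — identical.
Codon 5: TGC Cys / TGC Cys — identical.
Codon 6: TGG Trp / CCT Pro — nonsynonymous.
Nonsynonymous differences: 2.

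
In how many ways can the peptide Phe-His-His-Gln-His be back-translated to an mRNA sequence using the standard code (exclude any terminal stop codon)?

32

Phe: 2 codons.
His: 2 codons.
His: 2 codons.
Gln: 2 codons.
His: 2 codons.
2 × 2 × 2 × 2 × 2 = 32.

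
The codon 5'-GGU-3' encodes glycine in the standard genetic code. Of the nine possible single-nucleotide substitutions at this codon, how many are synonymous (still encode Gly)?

3

Position 1: none → 0 synonymous.
Position 2: none → 0 synonymous.
Position 3: GGC, GGA, GGG → 3 synonymous.
Total: 0 + 0 + 3 = 3.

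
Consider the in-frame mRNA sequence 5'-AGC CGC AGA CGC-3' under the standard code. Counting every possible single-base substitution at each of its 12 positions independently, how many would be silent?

9

Codon 1 (AGC, Ser): 1 synonymous substitution.
Codon 2 (CGC, Arg): 3 synonymous substitutions.
Codon 3 (AGA, Arg): 2 synonymous substitutions.
Codon 4 (CGC, Arg): 3 synonymous substitutions.
Total: 1 + 3 + 2 + 3 = 9.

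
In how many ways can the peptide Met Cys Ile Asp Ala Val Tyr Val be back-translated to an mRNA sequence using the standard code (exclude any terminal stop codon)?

Met: 1 codon.
Cys: 2 codons.
Ile: 3 codons.
Asp: 2 codons.
Ala: 4 codons.
Val: 4 codons.
Tyr: 2 codons.
Val: 4 codons.
1 × 2 × 3 × 2 × 4 × 4 × 2 × 4 = 1536.

1536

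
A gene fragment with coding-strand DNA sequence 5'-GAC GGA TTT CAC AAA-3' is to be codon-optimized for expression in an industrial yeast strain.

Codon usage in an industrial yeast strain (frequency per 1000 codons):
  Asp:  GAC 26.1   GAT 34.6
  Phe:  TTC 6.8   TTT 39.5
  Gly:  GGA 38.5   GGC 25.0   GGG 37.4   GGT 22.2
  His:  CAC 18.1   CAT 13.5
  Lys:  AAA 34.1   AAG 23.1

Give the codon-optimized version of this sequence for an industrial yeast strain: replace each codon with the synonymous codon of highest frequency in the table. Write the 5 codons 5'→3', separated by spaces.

GAT GGA TTT CAC AAA

Codon 1 (Asp): best is GAT at 34.6.
Codon 2 (Gly): best is GGA at 38.5.
Codon 3 (Phe): best is TTT at 39.5.
Codon 4 (His): best is CAC at 18.1.
Codon 5 (Lys): best is AAA at 34.1.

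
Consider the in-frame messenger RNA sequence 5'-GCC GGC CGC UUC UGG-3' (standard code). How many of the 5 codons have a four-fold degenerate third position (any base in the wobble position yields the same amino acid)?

Codon 1 GCC (Ala): third position 4-fold.
Codon 2 GGC (Gly): third position 4-fold.
Codon 3 CGC (Arg): third position 4-fold.
Codon 4 UUC (Phe): third position 2-fold.
Codon 5 UGG (Trp): third position 1-fold.
Four-fold degenerate third positions: 3.

3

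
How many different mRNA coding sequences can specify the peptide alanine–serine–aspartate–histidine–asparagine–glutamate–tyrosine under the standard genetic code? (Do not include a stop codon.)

Ala: 4 codons.
Ser: 6 codons.
Asp: 2 codons.
His: 2 codons.
Asn: 2 codons.
Glu: 2 codons.
Tyr: 2 codons.
4 × 6 × 2 × 2 × 2 × 2 × 2 = 768.

768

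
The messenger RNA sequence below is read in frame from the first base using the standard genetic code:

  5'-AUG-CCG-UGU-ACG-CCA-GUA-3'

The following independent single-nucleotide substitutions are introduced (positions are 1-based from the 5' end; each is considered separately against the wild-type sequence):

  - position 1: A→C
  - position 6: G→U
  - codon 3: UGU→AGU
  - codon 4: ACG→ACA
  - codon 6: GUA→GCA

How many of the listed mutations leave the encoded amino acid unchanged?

2

Codon 1: AUG (Met) → CUG (Leu) — missense.
Codon 2: CCG (Pro) → CCU (Pro) — synonymous.
Codon 3: UGU (Cys) → AGU (Ser) — missense.
Codon 4: ACG (Thr) → ACA (Thr) — synonymous.
Codon 6: GUA (Val) → GCA (Ala) — missense.
Synonymous: 2 of 5.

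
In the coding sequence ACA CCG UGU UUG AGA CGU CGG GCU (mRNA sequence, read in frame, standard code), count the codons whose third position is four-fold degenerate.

Codon 1 ACA (Thr): third position 4-fold.
Codon 2 CCG (Pro): third position 4-fold.
Codon 3 UGU (Cys): third position 2-fold.
Codon 4 UUG (Leu): third position 2-fold.
Codon 5 AGA (Arg): third position 2-fold.
Codon 6 CGU (Arg): third position 4-fold.
Codon 7 CGG (Arg): third position 4-fold.
Codon 8 GCU (Ala): third position 4-fold.
Four-fold degenerate third positions: 5.

5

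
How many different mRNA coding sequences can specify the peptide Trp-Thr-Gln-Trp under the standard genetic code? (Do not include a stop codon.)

8

Trp: 1 codon.
Thr: 4 codons.
Gln: 2 codons.
Trp: 1 codon.
1 × 4 × 2 × 1 = 8.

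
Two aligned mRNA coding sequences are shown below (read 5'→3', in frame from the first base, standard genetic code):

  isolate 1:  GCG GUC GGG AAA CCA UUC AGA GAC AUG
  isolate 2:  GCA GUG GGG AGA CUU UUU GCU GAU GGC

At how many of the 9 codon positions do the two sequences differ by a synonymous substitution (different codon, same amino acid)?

Codon 1: GCG Ala / GCA Ala — synonymous.
Codon 2: GUC Val / GUG Val — synonymous.
Codon 3: GGG Gly / GGG Gly — identical.
Codon 4: AAA Lys / AGA Arg — nonsynonymous.
Codon 5: CCA Pro / CUU Leu — nonsynonymous.
Codon 6: UUC Phe / UUU Phe — synonymous.
Codon 7: AGA Arg / GCU Ala — nonsynonymous.
Codon 8: GAC Asp / GAU Asp — synonymous.
Codon 9: AUG Met / GGC Gly — nonsynonymous.
Synonymous differences: 4.

4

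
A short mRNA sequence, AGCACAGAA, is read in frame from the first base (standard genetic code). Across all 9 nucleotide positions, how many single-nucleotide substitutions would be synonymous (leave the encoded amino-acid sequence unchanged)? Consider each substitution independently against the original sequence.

Codon 1 (AGC, Ser): 1 synonymous substitution.
Codon 2 (ACA, Thr): 3 synonymous substitutions.
Codon 3 (GAA, Glu): 1 synonymous substitution.
Total: 1 + 3 + 1 = 5.

5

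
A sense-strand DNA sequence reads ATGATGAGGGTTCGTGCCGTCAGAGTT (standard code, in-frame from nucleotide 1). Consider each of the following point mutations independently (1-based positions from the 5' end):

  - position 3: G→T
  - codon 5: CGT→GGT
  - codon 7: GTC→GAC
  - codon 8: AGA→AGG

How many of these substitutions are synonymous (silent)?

Codon 1: ATG (Met) → ATT (Ile) — missense.
Codon 5: CGT (Arg) → GGT (Gly) — missense.
Codon 7: GTC (Val) → GAC (Asp) — missense.
Codon 8: AGA (Arg) → AGG (Arg) — synonymous.
Synonymous: 1 of 4.

1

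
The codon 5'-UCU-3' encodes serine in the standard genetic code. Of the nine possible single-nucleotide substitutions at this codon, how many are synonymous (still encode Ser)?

Position 1: none → 0 synonymous.
Position 2: none → 0 synonymous.
Position 3: UCC, UCA, UCG → 3 synonymous.
Total: 0 + 0 + 3 = 3.

3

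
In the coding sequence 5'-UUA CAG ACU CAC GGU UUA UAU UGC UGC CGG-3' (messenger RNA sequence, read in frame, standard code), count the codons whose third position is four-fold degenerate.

3

Codon 1 UUA (Leu): third position 2-fold.
Codon 2 CAG (Gln): third position 2-fold.
Codon 3 ACU (Thr): third position 4-fold.
Codon 4 CAC (His): third position 2-fold.
Codon 5 GGU (Gly): third position 4-fold.
Codon 6 UUA (Leu): third position 2-fold.
Codon 7 UAU (Tyr): third position 2-fold.
Codon 8 UGC (Cys): third position 2-fold.
Codon 9 UGC (Cys): third position 2-fold.
Codon 10 CGG (Arg): third position 4-fold.
Four-fold degenerate third positions: 3.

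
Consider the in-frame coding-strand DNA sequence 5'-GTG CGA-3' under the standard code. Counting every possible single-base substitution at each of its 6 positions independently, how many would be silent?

7

Codon 1 (GTG, Val): 3 synonymous substitutions.
Codon 2 (CGA, Arg): 4 synonymous substitutions.
Total: 3 + 4 = 7.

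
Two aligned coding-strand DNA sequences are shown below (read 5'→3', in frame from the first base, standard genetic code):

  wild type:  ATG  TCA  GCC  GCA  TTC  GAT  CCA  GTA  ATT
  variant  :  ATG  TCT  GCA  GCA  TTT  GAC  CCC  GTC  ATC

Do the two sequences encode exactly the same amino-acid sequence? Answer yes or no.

yes

Codon 1: ATG Met / ATG Met — identical.
Codon 2: TCA Ser / TCT Ser — synonymous.
Codon 3: GCC Ala / GCA Ala — synonymous.
Codon 4: GCA Ala / GCA Ala — identical.
Codon 5: TTC Phe / TTT Phe — synonymous.
Codon 6: GAT Asp / GAC Asp — synonymous.
Codon 7: CCA Pro / CCC Pro — synonymous.
Codon 8: GTA Val / GTC Val — synonymous.
Codon 9: ATT Ile / ATC Ile — synonymous.
Nonsynonymous differences: 0 → same protein.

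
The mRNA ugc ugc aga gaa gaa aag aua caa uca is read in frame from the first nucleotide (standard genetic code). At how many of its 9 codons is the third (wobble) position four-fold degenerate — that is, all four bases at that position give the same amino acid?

Codon 1 UGC (Cys): third position 2-fold.
Codon 2 UGC (Cys): third position 2-fold.
Codon 3 AGA (Arg): third position 2-fold.
Codon 4 GAA (Glu): third position 2-fold.
Codon 5 GAA (Glu): third position 2-fold.
Codon 6 AAG (Lys): third position 2-fold.
Codon 7 AUA (Ile): third position 3-fold.
Codon 8 CAA (Gln): third position 2-fold.
Codon 9 UCA (Ser): third position 4-fold.
Four-fold degenerate third positions: 1.

1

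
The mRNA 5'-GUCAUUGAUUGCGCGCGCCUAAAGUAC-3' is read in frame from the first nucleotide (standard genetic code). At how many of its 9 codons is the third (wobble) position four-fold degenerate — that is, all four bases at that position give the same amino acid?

4

Codon 1 GUC (Val): third position 4-fold.
Codon 2 AUU (Ile): third position 3-fold.
Codon 3 GAU (Asp): third position 2-fold.
Codon 4 UGC (Cys): third position 2-fold.
Codon 5 GCG (Ala): third position 4-fold.
Codon 6 CGC (Arg): third position 4-fold.
Codon 7 CUA (Leu): third position 4-fold.
Codon 8 AAG (Lys): third position 2-fold.
Codon 9 UAC (Tyr): third position 2-fold.
Four-fold degenerate third positions: 4.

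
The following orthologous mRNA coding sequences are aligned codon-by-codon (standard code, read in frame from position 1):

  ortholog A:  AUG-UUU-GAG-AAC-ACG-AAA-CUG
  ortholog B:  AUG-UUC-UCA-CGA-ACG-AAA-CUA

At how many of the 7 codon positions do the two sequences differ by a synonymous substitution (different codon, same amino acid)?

Codon 1: AUG Met / AUG Met — identical.
Codon 2: UUU Phe / UUC Phe — synonymous.
Codon 3: GAG Glu / UCA Ser — nonsynonymous.
Codon 4: AAC Asn / CGA Arg — nonsynonymous.
Codon 5: ACG Thr / ACG Thr — identical.
Codon 6: AAA Lys / AAA Lys — identical.
Codon 7: CUG Leu / CUA Leu — synonymous.
Synonymous differences: 2.

2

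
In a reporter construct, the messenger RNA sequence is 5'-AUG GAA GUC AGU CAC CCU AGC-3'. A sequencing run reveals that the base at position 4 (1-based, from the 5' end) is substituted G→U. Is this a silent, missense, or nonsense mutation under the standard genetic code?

nonsense

Position 4 falls in codon 2: GAA → Glu.
After the substitution the codon is UAA → Stop.
The new codon is a stop codon, so this is a nonsense mutation.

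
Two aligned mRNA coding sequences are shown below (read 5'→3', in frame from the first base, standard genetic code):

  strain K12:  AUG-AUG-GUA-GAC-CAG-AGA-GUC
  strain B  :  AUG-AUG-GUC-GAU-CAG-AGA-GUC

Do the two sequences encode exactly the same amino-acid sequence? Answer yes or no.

yes

Codon 1: AUG Met / AUG Met — identical.
Codon 2: AUG Met / AUG Met — identical.
Codon 3: GUA Val / GUC Val — synonymous.
Codon 4: GAC Asp / GAU Asp — synonymous.
Codon 5: CAG Gln / CAG Gln — identical.
Codon 6: AGA Arg / AGA Arg — identical.
Codon 7: GUC Val / GUC Val — identical.
Nonsynonymous differences: 0 → same protein.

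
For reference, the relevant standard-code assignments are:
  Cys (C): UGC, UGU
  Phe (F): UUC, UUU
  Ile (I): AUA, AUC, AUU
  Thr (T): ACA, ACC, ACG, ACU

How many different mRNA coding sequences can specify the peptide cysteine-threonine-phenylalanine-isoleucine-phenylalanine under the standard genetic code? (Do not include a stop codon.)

96

Cys: 2 codons.
Thr: 4 codons.
Phe: 2 codons.
Ile: 3 codons.
Phe: 2 codons.
2 × 4 × 2 × 3 × 2 = 96.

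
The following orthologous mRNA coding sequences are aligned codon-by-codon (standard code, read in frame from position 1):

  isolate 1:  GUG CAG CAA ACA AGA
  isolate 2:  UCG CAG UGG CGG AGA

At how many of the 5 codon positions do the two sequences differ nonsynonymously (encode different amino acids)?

Codon 1: GUG Val / UCG Ser — nonsynonymous.
Codon 2: CAG Gln / CAG Gln — identical.
Codon 3: CAA Gln / UGG Trp — nonsynonymous.
Codon 4: ACA Thr / CGG Arg — nonsynonymous.
Codon 5: AGA Arg / AGA Arg — identical.
Nonsynonymous differences: 3.

3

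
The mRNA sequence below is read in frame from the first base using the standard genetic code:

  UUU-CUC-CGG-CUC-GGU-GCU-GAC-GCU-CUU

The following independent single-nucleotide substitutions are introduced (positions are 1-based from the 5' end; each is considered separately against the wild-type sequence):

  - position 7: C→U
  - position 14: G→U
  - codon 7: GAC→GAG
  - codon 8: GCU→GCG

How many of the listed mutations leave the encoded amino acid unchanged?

Codon 3: CGG (Arg) → UGG (Trp) — missense.
Codon 5: GGU (Gly) → GUU (Val) — missense.
Codon 7: GAC (Asp) → GAG (Glu) — missense.
Codon 8: GCU (Ala) → GCG (Ala) — synonymous.
Synonymous: 1 of 4.

1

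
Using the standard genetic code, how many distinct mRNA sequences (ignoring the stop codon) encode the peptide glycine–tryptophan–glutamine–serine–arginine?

Gly: 4 codons.
Trp: 1 codon.
Gln: 2 codons.
Ser: 6 codons.
Arg: 6 codons.
4 × 1 × 2 × 6 × 6 = 288.

288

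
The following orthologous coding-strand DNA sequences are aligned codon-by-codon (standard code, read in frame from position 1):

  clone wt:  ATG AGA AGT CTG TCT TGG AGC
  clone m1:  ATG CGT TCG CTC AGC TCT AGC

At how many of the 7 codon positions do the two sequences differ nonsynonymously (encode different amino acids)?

Codon 1: ATG Met / ATG Met — identical.
Codon 2: AGA Arg / CGT Arg — synonymous.
Codon 3: AGT Ser / TCG Ser — synonymous.
Codon 4: CTG Leu / CTC Leu — synonymous.
Codon 5: TCT Ser / AGC Ser — synonymous.
Codon 6: TGG Trp / TCT Ser — nonsynonymous.
Codon 7: AGC Ser / AGC Ser — identical.
Nonsynonymous differences: 1.

1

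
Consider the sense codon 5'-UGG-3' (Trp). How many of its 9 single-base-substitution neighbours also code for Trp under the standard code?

Position 1: none → 0 synonymous.
Position 2: none → 0 synonymous.
Position 3: none → 0 synonymous.
Total: 0 + 0 + 0 = 0.

0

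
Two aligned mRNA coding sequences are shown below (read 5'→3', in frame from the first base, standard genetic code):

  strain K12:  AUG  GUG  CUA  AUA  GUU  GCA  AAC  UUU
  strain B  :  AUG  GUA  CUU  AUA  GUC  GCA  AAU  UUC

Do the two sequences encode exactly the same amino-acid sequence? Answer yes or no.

yes

Codon 1: AUG Met / AUG Met — identical.
Codon 2: GUG Val / GUA Val — synonymous.
Codon 3: CUA Leu / CUU Leu — synonymous.
Codon 4: AUA Ile / AUA Ile — identical.
Codon 5: GUU Val / GUC Val — synonymous.
Codon 6: GCA Ala / GCA Ala — identical.
Codon 7: AAC Asn / AAU Asn — synonymous.
Codon 8: UUU Phe / UUC Phe — synonymous.
Nonsynonymous differences: 0 → same protein.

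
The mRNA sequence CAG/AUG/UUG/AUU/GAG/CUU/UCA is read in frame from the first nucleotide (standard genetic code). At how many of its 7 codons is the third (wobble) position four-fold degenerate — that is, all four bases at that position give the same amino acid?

Codon 1 CAG (Gln): third position 2-fold.
Codon 2 AUG (Met): third position 1-fold.
Codon 3 UUG (Leu): third position 2-fold.
Codon 4 AUU (Ile): third position 3-fold.
Codon 5 GAG (Glu): third position 2-fold.
Codon 6 CUU (Leu): third position 4-fold.
Codon 7 UCA (Ser): third position 4-fold.
Four-fold degenerate third positions: 2.

2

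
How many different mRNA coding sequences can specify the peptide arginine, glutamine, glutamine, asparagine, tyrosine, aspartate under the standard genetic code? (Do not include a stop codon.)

192

Arg: 6 codons.
Gln: 2 codons.
Gln: 2 codons.
Asn: 2 codons.
Tyr: 2 codons.
Asp: 2 codons.
6 × 2 × 2 × 2 × 2 × 2 = 192.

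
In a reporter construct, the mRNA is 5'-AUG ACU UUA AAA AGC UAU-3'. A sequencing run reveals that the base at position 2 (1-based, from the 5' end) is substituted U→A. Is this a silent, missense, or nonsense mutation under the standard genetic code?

Position 2 falls in codon 1: AUG → Met.
After the substitution the codon is AAG → Lys.
Met ≠ Lys, so this is a missense mutation.

missense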